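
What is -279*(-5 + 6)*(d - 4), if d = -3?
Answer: 1953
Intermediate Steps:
-279*(-5 + 6)*(d - 4) = -279*(-5 + 6)*(-3 - 4) = -279*(-7) = 1953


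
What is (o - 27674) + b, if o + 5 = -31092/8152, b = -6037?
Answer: -68720981/2038 ≈ -33720.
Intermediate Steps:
o = -17963/2038 (o = -5 - 31092/8152 = -5 - 31092*1/8152 = -5 - 7773/2038 = -17963/2038 ≈ -8.8140)
(o - 27674) + b = (-17963/2038 - 27674) - 6037 = -56417575/2038 - 6037 = -68720981/2038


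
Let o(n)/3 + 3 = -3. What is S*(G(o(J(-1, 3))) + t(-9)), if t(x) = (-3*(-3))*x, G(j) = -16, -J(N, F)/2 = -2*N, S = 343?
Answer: -33271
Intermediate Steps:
J(N, F) = 4*N (J(N, F) = -(-4)*N = 4*N)
o(n) = -18 (o(n) = -9 + 3*(-3) = -9 - 9 = -18)
t(x) = 9*x
S*(G(o(J(-1, 3))) + t(-9)) = 343*(-16 + 9*(-9)) = 343*(-16 - 81) = 343*(-97) = -33271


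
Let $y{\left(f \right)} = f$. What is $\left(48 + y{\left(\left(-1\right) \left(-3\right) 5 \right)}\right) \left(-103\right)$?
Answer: $-6489$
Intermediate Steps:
$\left(48 + y{\left(\left(-1\right) \left(-3\right) 5 \right)}\right) \left(-103\right) = \left(48 + \left(-1\right) \left(-3\right) 5\right) \left(-103\right) = \left(48 + 3 \cdot 5\right) \left(-103\right) = \left(48 + 15\right) \left(-103\right) = 63 \left(-103\right) = -6489$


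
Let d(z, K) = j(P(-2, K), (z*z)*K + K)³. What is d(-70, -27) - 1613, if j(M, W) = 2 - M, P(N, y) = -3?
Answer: -1488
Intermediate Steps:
d(z, K) = 125 (d(z, K) = (2 - 1*(-3))³ = (2 + 3)³ = 5³ = 125)
d(-70, -27) - 1613 = 125 - 1613 = -1488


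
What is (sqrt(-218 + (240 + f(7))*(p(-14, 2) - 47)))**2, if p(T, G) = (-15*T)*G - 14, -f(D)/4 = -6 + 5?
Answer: 87378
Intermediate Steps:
f(D) = 4 (f(D) = -4*(-6 + 5) = -4*(-1) = 4)
p(T, G) = -14 - 15*G*T (p(T, G) = -15*G*T - 14 = -14 - 15*G*T)
(sqrt(-218 + (240 + f(7))*(p(-14, 2) - 47)))**2 = (sqrt(-218 + (240 + 4)*((-14 - 15*2*(-14)) - 47)))**2 = (sqrt(-218 + 244*((-14 + 420) - 47)))**2 = (sqrt(-218 + 244*(406 - 47)))**2 = (sqrt(-218 + 244*359))**2 = (sqrt(-218 + 87596))**2 = (sqrt(87378))**2 = 87378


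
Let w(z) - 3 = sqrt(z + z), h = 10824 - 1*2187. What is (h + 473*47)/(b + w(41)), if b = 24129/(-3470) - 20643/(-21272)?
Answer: 125430267305315094240/99571961682781759 + 42045943122285395200*sqrt(82)/99571961682781759 ≈ 5083.5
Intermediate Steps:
b = -220820439/36906920 (b = 24129*(-1/3470) - 20643*(-1/21272) = -24129/3470 + 20643/21272 = -220820439/36906920 ≈ -5.9832)
h = 8637 (h = 10824 - 2187 = 8637)
w(z) = 3 + sqrt(2)*sqrt(z) (w(z) = 3 + sqrt(z + z) = 3 + sqrt(2*z) = 3 + sqrt(2)*sqrt(z))
(h + 473*47)/(b + w(41)) = (8637 + 473*47)/(-220820439/36906920 + (3 + sqrt(2)*sqrt(41))) = (8637 + 22231)/(-220820439/36906920 + (3 + sqrt(82))) = 30868/(-110099679/36906920 + sqrt(82))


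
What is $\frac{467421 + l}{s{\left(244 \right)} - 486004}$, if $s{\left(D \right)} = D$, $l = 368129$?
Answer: $- \frac{83555}{48576} \approx -1.7201$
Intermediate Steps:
$\frac{467421 + l}{s{\left(244 \right)} - 486004} = \frac{467421 + 368129}{244 - 486004} = \frac{835550}{-485760} = 835550 \left(- \frac{1}{485760}\right) = - \frac{83555}{48576}$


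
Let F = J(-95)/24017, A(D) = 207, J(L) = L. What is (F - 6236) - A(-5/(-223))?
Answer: -154741626/24017 ≈ -6443.0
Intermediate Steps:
F = -95/24017 ≈ -0.0039555
(F - 6236) - A(-5/(-223)) = (-95/24017 - 6236) - 1*207 = -149770107/24017 - 207 = -154741626/24017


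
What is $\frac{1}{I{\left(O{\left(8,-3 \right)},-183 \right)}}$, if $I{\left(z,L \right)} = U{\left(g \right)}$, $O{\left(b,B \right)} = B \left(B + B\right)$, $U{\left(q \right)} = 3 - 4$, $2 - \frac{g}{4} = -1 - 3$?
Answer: $-1$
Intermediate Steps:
$g = 24$ ($g = 8 - 4 \left(-1 - 3\right) = 8 - -16 = 8 + 16 = 24$)
$U{\left(q \right)} = -1$ ($U{\left(q \right)} = 3 - 4 = -1$)
$O{\left(b,B \right)} = 2 B^{2}$ ($O{\left(b,B \right)} = B 2 B = 2 B^{2}$)
$I{\left(z,L \right)} = -1$
$\frac{1}{I{\left(O{\left(8,-3 \right)},-183 \right)}} = \frac{1}{-1} = -1$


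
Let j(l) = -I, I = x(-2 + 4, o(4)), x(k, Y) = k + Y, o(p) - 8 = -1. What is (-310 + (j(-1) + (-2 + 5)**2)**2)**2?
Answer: 96100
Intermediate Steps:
o(p) = 7 (o(p) = 8 - 1 = 7)
x(k, Y) = Y + k
I = 9 (I = 7 + (-2 + 4) = 7 + 2 = 9)
j(l) = -9 (j(l) = -1*9 = -9)
(-310 + (j(-1) + (-2 + 5)**2)**2)**2 = (-310 + (-9 + (-2 + 5)**2)**2)**2 = (-310 + (-9 + 3**2)**2)**2 = (-310 + (-9 + 9)**2)**2 = (-310 + 0**2)**2 = (-310 + 0)**2 = (-310)**2 = 96100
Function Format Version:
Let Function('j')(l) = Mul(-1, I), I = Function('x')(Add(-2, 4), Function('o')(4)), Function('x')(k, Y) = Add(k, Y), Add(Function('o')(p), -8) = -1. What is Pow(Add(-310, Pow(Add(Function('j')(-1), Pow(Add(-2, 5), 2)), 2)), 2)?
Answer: 96100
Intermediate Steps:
Function('o')(p) = 7 (Function('o')(p) = Add(8, -1) = 7)
Function('x')(k, Y) = Add(Y, k)
I = 9 (I = Add(7, Add(-2, 4)) = Add(7, 2) = 9)
Function('j')(l) = -9 (Function('j')(l) = Mul(-1, 9) = -9)
Pow(Add(-310, Pow(Add(Function('j')(-1), Pow(Add(-2, 5), 2)), 2)), 2) = Pow(Add(-310, Pow(Add(-9, Pow(Add(-2, 5), 2)), 2)), 2) = Pow(Add(-310, Pow(Add(-9, Pow(3, 2)), 2)), 2) = Pow(Add(-310, Pow(Add(-9, 9), 2)), 2) = Pow(Add(-310, Pow(0, 2)), 2) = Pow(Add(-310, 0), 2) = Pow(-310, 2) = 96100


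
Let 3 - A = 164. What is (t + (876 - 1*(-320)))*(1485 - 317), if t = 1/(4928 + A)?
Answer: 6659156944/4767 ≈ 1.3969e+6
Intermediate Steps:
A = -161 (A = 3 - 1*164 = 3 - 164 = -161)
t = 1/4767 (t = 1/(4928 - 161) = 1/4767 ≈ 0.00020978)
(t + (876 - 1*(-320)))*(1485 - 317) = (1/4767 + (876 - 1*(-320)))*(1485 - 317) = (1/4767 + (876 + 320))*1168 = (1/4767 + 1196)*1168 = (5701333/4767)*1168 = 6659156944/4767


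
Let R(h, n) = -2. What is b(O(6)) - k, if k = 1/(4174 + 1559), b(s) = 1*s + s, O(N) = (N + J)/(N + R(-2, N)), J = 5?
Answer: 63061/11466 ≈ 5.4998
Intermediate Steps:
O(N) = (5 + N)/(-2 + N) (O(N) = (N + 5)/(N - 2) = (5 + N)/(-2 + N))
b(s) = 2*s (b(s) = s + s = 2*s)
k = 1/5733 ≈ 0.00017443
b(O(6)) - k = 2*((5 + 6)/(-2 + 6)) - 1*1/5733 = 2*(11/4) - 1/5733 = 11/2 - 1/5733 = 63061/11466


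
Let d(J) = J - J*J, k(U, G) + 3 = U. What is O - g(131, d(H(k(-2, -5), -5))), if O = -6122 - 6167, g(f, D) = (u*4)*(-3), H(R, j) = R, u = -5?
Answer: -12349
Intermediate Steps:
k(U, G) = -3 + U
d(J) = J - J²
g(f, D) = 60 (g(f, D) = -5*4*(-3) = -20*(-3) = 60)
O = -12289
O - g(131, d(H(k(-2, -5), -5))) = -12289 - 1*60 = -12289 - 60 = -12349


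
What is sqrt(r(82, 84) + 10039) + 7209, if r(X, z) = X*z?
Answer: 7209 + sqrt(16927) ≈ 7339.1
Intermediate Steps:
sqrt(r(82, 84) + 10039) + 7209 = sqrt(82*84 + 10039) + 7209 = sqrt(6888 + 10039) + 7209 = sqrt(16927) + 7209 = 7209 + sqrt(16927)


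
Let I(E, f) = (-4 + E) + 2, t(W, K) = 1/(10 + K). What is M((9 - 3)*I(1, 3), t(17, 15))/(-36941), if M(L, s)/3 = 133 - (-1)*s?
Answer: -9978/923525 ≈ -0.010804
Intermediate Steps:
I(E, f) = -2 + E
M(L, s) = 399 + 3*s (M(L, s) = 3*(133 - (-1)*s) = 3*(133 + s) = 399 + 3*s)
M((9 - 3)*I(1, 3), t(17, 15))/(-36941) = (399 + 3/(10 + 15))/(-36941) = (399 + 3/25)*(-1/36941) = (9978/25)*(-1/36941) = -9978/923525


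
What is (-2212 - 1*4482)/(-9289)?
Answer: 6694/9289 ≈ 0.72064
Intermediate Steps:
(-2212 - 1*4482)/(-9289) = (-2212 - 4482)*(-1/9289) = -6694*(-1/9289) = 6694/9289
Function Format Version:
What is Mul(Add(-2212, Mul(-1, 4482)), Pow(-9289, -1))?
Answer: Rational(6694, 9289) ≈ 0.72064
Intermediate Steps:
Mul(Add(-2212, Mul(-1, 4482)), Pow(-9289, -1)) = Mul(Add(-2212, -4482), Rational(-1, 9289)) = Mul(-6694, Rational(-1, 9289)) = Rational(6694, 9289)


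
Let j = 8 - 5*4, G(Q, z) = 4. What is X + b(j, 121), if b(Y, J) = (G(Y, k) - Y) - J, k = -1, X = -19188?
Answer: -19293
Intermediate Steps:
j = -12 (j = 8 - 20 = -12)
b(Y, J) = 4 - J - Y (b(Y, J) = (4 - Y) - J = 4 - J - Y)
X + b(j, 121) = -19188 + (4 - 1*121 - 1*(-12)) = -19188 + (4 - 121 + 12) = -19188 - 105 = -19293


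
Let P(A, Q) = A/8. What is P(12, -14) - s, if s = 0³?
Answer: 3/2 ≈ 1.5000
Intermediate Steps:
P(A, Q) = A/8 (P(A, Q) = A*(⅛) = A/8)
s = 0
P(12, -14) - s = (⅛)*12 - 1*0 = 3/2 + 0 = 3/2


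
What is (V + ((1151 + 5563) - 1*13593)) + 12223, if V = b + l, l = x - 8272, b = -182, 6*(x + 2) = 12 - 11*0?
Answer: -3110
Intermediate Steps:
x = 0 (x = -2 + (12 - 11*0)/6 = -2 + (12 + 0)/6 = -2 + (1/6)*12 = -2 + 2 = 0)
l = -8272 (l = 0 - 8272 = -8272)
V = -8454 (V = -182 - 8272 = -8454)
(V + ((1151 + 5563) - 1*13593)) + 12223 = (-8454 + ((1151 + 5563) - 1*13593)) + 12223 = (-8454 + (6714 - 13593)) + 12223 = (-8454 - 6879) + 12223 = -15333 + 12223 = -3110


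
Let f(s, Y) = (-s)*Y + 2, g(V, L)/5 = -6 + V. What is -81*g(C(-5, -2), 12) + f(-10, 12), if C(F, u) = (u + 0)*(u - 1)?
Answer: 122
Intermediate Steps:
C(F, u) = u*(-1 + u)
g(V, L) = -30 + 5*V (g(V, L) = 5*(-6 + V) = -30 + 5*V)
f(s, Y) = 2 - Y*s (f(s, Y) = -Y*s + 2 = 2 - Y*s)
-81*g(C(-5, -2), 12) + f(-10, 12) = -81*(-30 + 5*(-2*(-1 - 2))) + (2 - 1*12*(-10)) = -81*(-30 + 5*(-2*(-3))) + (2 + 120) = -81*(-30 + 5*6) + 122 = -81*(-30 + 30) + 122 = -81*0 + 122 = 0 + 122 = 122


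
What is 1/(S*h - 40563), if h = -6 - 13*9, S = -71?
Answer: -1/31830 ≈ -3.1417e-5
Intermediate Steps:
h = -123 (h = -6 - 117 = -123)
1/(S*h - 40563) = 1/(-71*(-123) - 40563) = 1/(8733 - 40563) = 1/(-31830) = -1/31830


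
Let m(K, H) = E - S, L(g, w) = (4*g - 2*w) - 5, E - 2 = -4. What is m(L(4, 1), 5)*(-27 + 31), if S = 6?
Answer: -32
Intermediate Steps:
E = -2 (E = 2 - 4 = -2)
L(g, w) = -5 - 2*w + 4*g (L(g, w) = (-2*w + 4*g) - 5 = -5 - 2*w + 4*g)
m(K, H) = -8 (m(K, H) = -2 - 1*6 = -2 - 6 = -8)
m(L(4, 1), 5)*(-27 + 31) = -8*(-27 + 31) = -8*4 = -32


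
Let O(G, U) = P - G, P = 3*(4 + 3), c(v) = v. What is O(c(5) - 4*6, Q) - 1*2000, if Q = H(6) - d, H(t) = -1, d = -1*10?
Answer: -1960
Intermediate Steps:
d = -10
P = 21 (P = 3*7 = 21)
Q = 9 (Q = -1 - 1*(-10) = -1 + 10 = 9)
O(G, U) = 21 - G
O(c(5) - 4*6, Q) - 1*2000 = (21 - (5 - 4*6)) - 1*2000 = (21 - (5 - 24)) - 2000 = (21 - 1*(-19)) - 2000 = (21 + 19) - 2000 = 40 - 2000 = -1960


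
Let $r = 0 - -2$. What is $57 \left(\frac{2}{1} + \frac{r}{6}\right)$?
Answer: $133$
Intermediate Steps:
$r = 2$ ($r = 0 + 2 = 2$)
$57 \left(\frac{2}{1} + \frac{r}{6}\right) = 57 \left(\frac{2}{1} + \frac{2}{6}\right) = 57 \left(2 \cdot 1 + 2 \cdot \frac{1}{6}\right) = 57 \left(2 + \frac{1}{3}\right) = 57 \cdot \frac{7}{3} = 133$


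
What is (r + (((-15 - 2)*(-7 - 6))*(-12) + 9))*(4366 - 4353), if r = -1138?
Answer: -49153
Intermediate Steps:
(r + (((-15 - 2)*(-7 - 6))*(-12) + 9))*(4366 - 4353) = (-1138 + (((-15 - 2)*(-7 - 6))*(-12) + 9))*(4366 - 4353) = (-1138 + (-17*(-13)*(-12) + 9))*13 = (-1138 + (221*(-12) + 9))*13 = (-1138 + (-2652 + 9))*13 = (-1138 - 2643)*13 = -3781*13 = -49153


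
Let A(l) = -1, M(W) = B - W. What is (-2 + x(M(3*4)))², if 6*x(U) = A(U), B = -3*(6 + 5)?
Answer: 169/36 ≈ 4.6944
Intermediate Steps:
B = -33 (B = -3*11 = -33)
M(W) = -33 - W
x(U) = -⅙ (x(U) = (⅙)*(-1) = -⅙)
(-2 + x(M(3*4)))² = (-2 - ⅙)² = (-13/6)² = 169/36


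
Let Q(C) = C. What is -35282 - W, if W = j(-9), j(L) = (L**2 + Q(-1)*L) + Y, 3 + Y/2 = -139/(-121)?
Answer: -4279564/121 ≈ -35368.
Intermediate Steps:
Y = -448/121 (Y = -6 + 2*(-139/(-121)) = -6 + 2*(-139*(-1/121)) = -6 + 2*(139/121) = -6 + 278/121 = -448/121 ≈ -3.7025)
j(L) = -448/121 + L**2 - L (j(L) = (L**2 - L) - 448/121 = -448/121 + L**2 - L)
W = 10442/121 (W = -448/121 + (-9)**2 - 1*(-9) = -448/121 + 81 + 9 = 10442/121 ≈ 86.297)
-35282 - W = -35282 - 1*10442/121 = -35282 - 10442/121 = -4279564/121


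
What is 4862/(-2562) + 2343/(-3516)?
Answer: -3849593/1501332 ≈ -2.5641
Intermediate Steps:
4862/(-2562) + 2343/(-3516) = 4862*(-1/2562) + 2343*(-1/3516) = -2431/1281 - 781/1172 = -3849593/1501332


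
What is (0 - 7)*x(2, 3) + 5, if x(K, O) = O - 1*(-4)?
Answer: -44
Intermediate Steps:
x(K, O) = 4 + O (x(K, O) = O + 4 = 4 + O)
(0 - 7)*x(2, 3) + 5 = (0 - 7)*(4 + 3) + 5 = -7*7 + 5 = -49 + 5 = -44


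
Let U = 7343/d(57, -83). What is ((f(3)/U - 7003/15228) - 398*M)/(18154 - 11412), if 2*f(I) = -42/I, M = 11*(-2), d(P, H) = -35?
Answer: 2975809295/2291443992 ≈ 1.2987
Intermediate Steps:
U = -1049/5 (U = 7343/(-35) = 7343*(-1/35) = -1049/5 ≈ -209.80)
M = -22
f(I) = -21/I (f(I) = (-42/I)/2 = -21/I)
((f(3)/U - 7003/15228) - 398*M)/(18154 - 11412) = (((-21/3)/(-1049/5) - 7003/15228) - 398*(-22))/(18154 - 11412) = ((-21*1/3*(-5/1049) - 7003*1/15228) + 8756)/6742 = ((-7*(-5/1049) - 149/324) + 8756)*(1/6742) = ((35/1049 - 149/324) + 8756)*(1/6742) = (-144961/339876 + 8756)*(1/6742) = (2975809295/339876)*(1/6742) = 2975809295/2291443992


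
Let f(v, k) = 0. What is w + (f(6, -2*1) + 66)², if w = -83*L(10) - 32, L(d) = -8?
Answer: 4988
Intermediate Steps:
w = 632 (w = -83*(-8) - 32 = 664 - 32 = 632)
w + (f(6, -2*1) + 66)² = 632 + (0 + 66)² = 632 + 66² = 632 + 4356 = 4988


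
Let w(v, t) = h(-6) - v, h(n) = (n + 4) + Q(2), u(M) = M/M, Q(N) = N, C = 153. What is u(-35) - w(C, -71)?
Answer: 154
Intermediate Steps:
u(M) = 1
h(n) = 6 + n (h(n) = (n + 4) + 2 = (4 + n) + 2 = 6 + n)
w(v, t) = -v (w(v, t) = (6 - 6) - v = 0 - v = -v)
u(-35) - w(C, -71) = 1 - (-1)*153 = 1 - 1*(-153) = 1 + 153 = 154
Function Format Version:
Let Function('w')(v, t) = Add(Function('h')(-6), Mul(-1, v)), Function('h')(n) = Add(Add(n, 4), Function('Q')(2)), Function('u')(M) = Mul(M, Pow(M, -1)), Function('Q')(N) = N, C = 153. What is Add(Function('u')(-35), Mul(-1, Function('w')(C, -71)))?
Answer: 154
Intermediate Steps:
Function('u')(M) = 1
Function('h')(n) = Add(6, n) (Function('h')(n) = Add(Add(n, 4), 2) = Add(Add(4, n), 2) = Add(6, n))
Function('w')(v, t) = Mul(-1, v) (Function('w')(v, t) = Add(Add(6, -6), Mul(-1, v)) = Add(0, Mul(-1, v)) = Mul(-1, v))
Add(Function('u')(-35), Mul(-1, Function('w')(C, -71))) = Add(1, Mul(-1, Mul(-1, 153))) = Add(1, Mul(-1, -153)) = Add(1, 153) = 154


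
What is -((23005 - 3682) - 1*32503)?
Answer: 13180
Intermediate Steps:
-((23005 - 3682) - 1*32503) = -(19323 - 32503) = -1*(-13180) = 13180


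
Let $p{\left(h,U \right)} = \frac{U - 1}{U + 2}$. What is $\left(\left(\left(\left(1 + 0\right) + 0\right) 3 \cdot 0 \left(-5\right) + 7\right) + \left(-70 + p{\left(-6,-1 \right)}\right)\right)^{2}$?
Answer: $4225$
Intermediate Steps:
$p{\left(h,U \right)} = \frac{-1 + U}{2 + U}$
$\left(\left(\left(\left(1 + 0\right) + 0\right) 3 \cdot 0 \left(-5\right) + 7\right) + \left(-70 + p{\left(-6,-1 \right)}\right)\right)^{2} = \left(\left(\left(\left(1 + 0\right) + 0\right) 3 \cdot 0 \left(-5\right) + 7\right) - \left(70 - \frac{-1 - 1}{2 - 1}\right)\right)^{2} = \left(\left(\left(1 + 0\right) 0 \left(-5\right) + 7\right) - \left(70 - 1^{-1} \left(-2\right)\right)\right)^{2} = \left(\left(1 \cdot 0 + 7\right) + \left(-70 + 1 \left(-2\right)\right)\right)^{2} = \left(\left(0 + 7\right) - 72\right)^{2} = \left(7 - 72\right)^{2} = \left(-65\right)^{2} = 4225$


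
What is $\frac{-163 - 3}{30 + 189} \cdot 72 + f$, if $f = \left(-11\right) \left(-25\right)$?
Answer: $\frac{16091}{73} \approx 220.42$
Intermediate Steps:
$f = 275$
$\frac{-163 - 3}{30 + 189} \cdot 72 + f = \frac{-163 - 3}{30 + 189} \cdot 72 + 275 = - \frac{166}{219} \cdot 72 + 275 = \left(-166\right) \frac{1}{219} \cdot 72 + 275 = \left(- \frac{166}{219}\right) 72 + 275 = - \frac{3984}{73} + 275 = \frac{16091}{73}$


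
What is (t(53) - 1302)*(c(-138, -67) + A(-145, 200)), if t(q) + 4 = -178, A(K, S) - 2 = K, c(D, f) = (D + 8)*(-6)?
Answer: -945308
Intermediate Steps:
c(D, f) = -48 - 6*D (c(D, f) = (8 + D)*(-6) = -48 - 6*D)
A(K, S) = 2 + K
t(q) = -182 (t(q) = -4 - 178 = -182)
(t(53) - 1302)*(c(-138, -67) + A(-145, 200)) = (-182 - 1302)*((-48 - 6*(-138)) + (2 - 145)) = -1484*((-48 + 828) - 143) = -1484*(780 - 143) = -1484*637 = -945308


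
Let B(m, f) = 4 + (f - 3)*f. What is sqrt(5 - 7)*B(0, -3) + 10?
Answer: 10 + 22*I*sqrt(2) ≈ 10.0 + 31.113*I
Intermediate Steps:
B(m, f) = 4 + f*(-3 + f) (B(m, f) = 4 + (-3 + f)*f = 4 + f*(-3 + f))
sqrt(5 - 7)*B(0, -3) + 10 = sqrt(5 - 7)*(4 + (-3)**2 - 3*(-3)) + 10 = sqrt(-2)*(4 + 9 + 9) + 10 = (I*sqrt(2))*22 + 10 = 22*I*sqrt(2) + 10 = 10 + 22*I*sqrt(2)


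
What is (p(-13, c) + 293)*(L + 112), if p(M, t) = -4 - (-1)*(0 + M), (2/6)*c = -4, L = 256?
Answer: 101568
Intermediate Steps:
c = -12 (c = 3*(-4) = -12)
p(M, t) = -4 + M (p(M, t) = -4 - (-1)*M = -4 + M)
(p(-13, c) + 293)*(L + 112) = ((-4 - 13) + 293)*(256 + 112) = (-17 + 293)*368 = 276*368 = 101568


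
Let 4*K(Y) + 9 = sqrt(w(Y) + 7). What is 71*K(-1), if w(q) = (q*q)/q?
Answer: -639/4 + 71*sqrt(6)/4 ≈ -116.27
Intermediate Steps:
w(q) = q (w(q) = q**2/q = q)
K(Y) = -9/4 + sqrt(7 + Y)/4 (K(Y) = -9/4 + sqrt(Y + 7)/4 = -9/4 + sqrt(7 + Y)/4)
71*K(-1) = 71*(-9/4 + sqrt(7 - 1)/4) = 71*(-9/4 + sqrt(6)/4) = -639/4 + 71*sqrt(6)/4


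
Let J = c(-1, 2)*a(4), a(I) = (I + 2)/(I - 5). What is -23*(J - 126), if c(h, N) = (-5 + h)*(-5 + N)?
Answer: 5382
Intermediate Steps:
a(I) = (2 + I)/(-5 + I)
c(h, N) = (-5 + N)*(-5 + h)
J = -108 (J = (25 - 5*2 - 5*(-1) + 2*(-1))*((2 + 4)/(-5 + 4)) = (25 - 10 + 5 - 2)*(6/(-1)) = 18*(-1*6) = 18*(-6) = -108)
-23*(J - 126) = -23*(-108 - 126) = -23*(-234) = 5382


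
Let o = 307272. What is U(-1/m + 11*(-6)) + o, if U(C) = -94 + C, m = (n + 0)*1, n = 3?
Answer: 921335/3 ≈ 3.0711e+5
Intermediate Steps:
m = 3 (m = (3 + 0)*1 = 3*1 = 3)
U(-1/m + 11*(-6)) + o = (-94 + (-1/3 + 11*(-6))) + 307272 = (-94 + (-1*⅓ - 66)) + 307272 = (-94 + (-⅓ - 66)) + 307272 = (-94 - 199/3) + 307272 = -481/3 + 307272 = 921335/3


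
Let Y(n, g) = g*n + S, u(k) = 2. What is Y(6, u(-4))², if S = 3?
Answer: 225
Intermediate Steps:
Y(n, g) = 3 + g*n (Y(n, g) = g*n + 3 = 3 + g*n)
Y(6, u(-4))² = (3 + 2*6)² = (3 + 12)² = 15² = 225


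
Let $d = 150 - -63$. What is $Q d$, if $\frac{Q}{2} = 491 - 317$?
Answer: $74124$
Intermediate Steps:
$Q = 348$ ($Q = 2 \left(491 - 317\right) = 2 \cdot 174 = 348$)
$d = 213$ ($d = 150 + 63 = 213$)
$Q d = 348 \cdot 213 = 74124$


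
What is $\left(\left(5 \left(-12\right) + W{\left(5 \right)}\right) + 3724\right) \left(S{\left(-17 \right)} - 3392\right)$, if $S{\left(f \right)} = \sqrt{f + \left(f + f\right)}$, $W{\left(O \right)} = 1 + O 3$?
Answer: $-12482560 + 3680 i \sqrt{51} \approx -1.2483 \cdot 10^{7} + 26280.0 i$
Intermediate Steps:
$W{\left(O \right)} = 1 + 3 O$
$S{\left(f \right)} = \sqrt{3} \sqrt{f}$ ($S{\left(f \right)} = \sqrt{f + 2 f} = \sqrt{3 f} = \sqrt{3} \sqrt{f}$)
$\left(\left(5 \left(-12\right) + W{\left(5 \right)}\right) + 3724\right) \left(S{\left(-17 \right)} - 3392\right) = \left(\left(5 \left(-12\right) + \left(1 + 3 \cdot 5\right)\right) + 3724\right) \left(\sqrt{3} \sqrt{-17} - 3392\right) = \left(\left(-60 + \left(1 + 15\right)\right) + 3724\right) \left(\sqrt{3} i \sqrt{17} - 3392\right) = \left(\left(-60 + 16\right) + 3724\right) \left(i \sqrt{51} - 3392\right) = \left(-44 + 3724\right) \left(-3392 + i \sqrt{51}\right) = 3680 \left(-3392 + i \sqrt{51}\right) = -12482560 + 3680 i \sqrt{51}$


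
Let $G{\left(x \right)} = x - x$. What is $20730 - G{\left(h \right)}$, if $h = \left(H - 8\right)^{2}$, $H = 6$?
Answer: $20730$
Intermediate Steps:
$h = 4$ ($h = \left(6 - 8\right)^{2} = \left(-2\right)^{2} = 4$)
$G{\left(x \right)} = 0$
$20730 - G{\left(h \right)} = 20730 - 0 = 20730 + 0 = 20730$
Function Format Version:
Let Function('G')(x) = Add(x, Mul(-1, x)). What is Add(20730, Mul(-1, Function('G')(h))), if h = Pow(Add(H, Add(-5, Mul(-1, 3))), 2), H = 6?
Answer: 20730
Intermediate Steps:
h = 4 (h = Pow(Add(6, Add(-5, Mul(-1, 3))), 2) = Pow(Add(6, Add(-5, -3)), 2) = Pow(Add(6, -8), 2) = Pow(-2, 2) = 4)
Function('G')(x) = 0
Add(20730, Mul(-1, Function('G')(h))) = Add(20730, Mul(-1, 0)) = Add(20730, 0) = 20730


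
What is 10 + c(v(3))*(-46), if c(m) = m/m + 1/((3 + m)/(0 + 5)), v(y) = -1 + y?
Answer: -82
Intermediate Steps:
c(m) = 1 + 1/(⅗ + m/5) (c(m) = 1 + 1/((3 + m)/5) = 1 + 1/((3 + m)*(⅕)) = 1 + 1/(⅗ + m/5))
10 + c(v(3))*(-46) = 10 + ((8 + (-1 + 3))/(3 + (-1 + 3)))*(-46) = 10 + ((8 + 2)/(3 + 2))*(-46) = 10 + (10/5)*(-46) = 10 + ((⅕)*10)*(-46) = 10 + 2*(-46) = 10 - 92 = -82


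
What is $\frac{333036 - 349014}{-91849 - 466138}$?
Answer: $\frac{15978}{557987} \approx 0.028635$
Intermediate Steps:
$\frac{333036 - 349014}{-91849 - 466138} = - \frac{15978}{-557987} = \left(-15978\right) \left(- \frac{1}{557987}\right) = \frac{15978}{557987}$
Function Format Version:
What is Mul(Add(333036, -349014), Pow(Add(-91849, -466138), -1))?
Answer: Rational(15978, 557987) ≈ 0.028635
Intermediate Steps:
Mul(Add(333036, -349014), Pow(Add(-91849, -466138), -1)) = Mul(-15978, Pow(-557987, -1)) = Mul(-15978, Rational(-1, 557987)) = Rational(15978, 557987)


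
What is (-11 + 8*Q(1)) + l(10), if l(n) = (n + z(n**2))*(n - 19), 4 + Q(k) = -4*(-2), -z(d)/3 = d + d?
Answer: 5331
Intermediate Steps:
z(d) = -6*d (z(d) = -3*(d + d) = -6*d)
Q(k) = 4 (Q(k) = -4 - 4*(-2) = -4 + 8 = 4)
l(n) = (-19 + n)*(n - 6*n**2) (l(n) = (n - 6*n**2)*(n - 19) = (n - 6*n**2)*(-19 + n) = (-19 + n)*(n - 6*n**2))
(-11 + 8*Q(1)) + l(10) = (-11 + 8*4) + 10*(-19 - 6*10**2 + 115*10) = (-11 + 32) + 10*(-19 - 6*100 + 1150) = 21 + 10*(-19 - 600 + 1150) = 21 + 10*531 = 21 + 5310 = 5331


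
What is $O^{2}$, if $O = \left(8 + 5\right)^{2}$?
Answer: $28561$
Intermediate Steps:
$O = 169$ ($O = 13^{2} = 169$)
$O^{2} = 169^{2} = 28561$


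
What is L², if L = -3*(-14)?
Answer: 1764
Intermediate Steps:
L = 42
L² = 42² = 1764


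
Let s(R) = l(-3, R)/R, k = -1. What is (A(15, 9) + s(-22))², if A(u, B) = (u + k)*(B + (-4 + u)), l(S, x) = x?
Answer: 78961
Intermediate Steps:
s(R) = 1 (s(R) = R/R = 1)
A(u, B) = (-1 + u)*(-4 + B + u) (A(u, B) = (u - 1)*(B + (-4 + u)) = (-1 + u)*(-4 + B + u))
(A(15, 9) + s(-22))² = ((4 + 15² - 1*9 - 5*15 + 9*15) + 1)² = ((4 + 225 - 9 - 75 + 135) + 1)² = (280 + 1)² = 281² = 78961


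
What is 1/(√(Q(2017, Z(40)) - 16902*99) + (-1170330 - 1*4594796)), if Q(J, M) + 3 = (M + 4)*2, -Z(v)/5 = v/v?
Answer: -5765126/33236679469179 - I*√1673303/33236679469179 ≈ -1.7346e-7 - 3.892e-11*I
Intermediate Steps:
Z(v) = -5 (Z(v) = -5*v/v = -5*1 = -5)
Q(J, M) = 5 + 2*M (Q(J, M) = -3 + (M + 4)*2 = -3 + (4 + M)*2 = -3 + (8 + 2*M) = 5 + 2*M)
1/(√(Q(2017, Z(40)) - 16902*99) + (-1170330 - 1*4594796)) = 1/(√((5 + 2*(-5)) - 16902*99) + (-1170330 - 1*4594796)) = 1/(√((5 - 10) - 1673298) + (-1170330 - 4594796)) = 1/(√(-5 - 1673298) - 5765126) = 1/(√(-1673303) - 5765126) = 1/(I*√1673303 - 5765126) = 1/(-5765126 + I*√1673303)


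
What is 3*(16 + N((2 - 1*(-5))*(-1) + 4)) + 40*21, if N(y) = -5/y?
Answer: 893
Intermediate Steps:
3*(16 + N((2 - 1*(-5))*(-1) + 4)) + 40*21 = 3*(16 - 5/((2 - 1*(-5))*(-1) + 4)) + 40*21 = 3*(16 - 5/((2 + 5)*(-1) + 4)) + 840 = 3*(16 - 5/(7*(-1) + 4)) + 840 = 3*(16 - 5/(-7 + 4)) + 840 = 3*(16 - 5/(-3)) + 840 = 3*(16 - 5*(-⅓)) + 840 = 3*(16 + 5/3) + 840 = 3*(53/3) + 840 = 53 + 840 = 893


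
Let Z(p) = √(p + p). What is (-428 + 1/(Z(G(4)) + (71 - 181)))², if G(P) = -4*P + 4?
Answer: (80602672*√6 + 2212224145*I)/(4*(110*√6 + 3019*I)) ≈ 1.8319e+5 + 0.3459*I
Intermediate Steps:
G(P) = 4 - 4*P
Z(p) = √2*√p (Z(p) = √(2*p) = √2*√p)
(-428 + 1/(Z(G(4)) + (71 - 181)))² = (-428 + 1/(√2*√(4 - 4*4) + (71 - 181)))² = (-428 + 1/(√2*√(4 - 16) - 110))² = (-428 + 1/(√2*√(-12) - 110))² = (-428 + 1/(√2*(2*I*√3) - 110))² = (-428 + 1/(2*I*√6 - 110))² = (-428 + 1/(-110 + 2*I*√6))²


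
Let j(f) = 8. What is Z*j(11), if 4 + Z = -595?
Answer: -4792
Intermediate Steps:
Z = -599 (Z = -4 - 595 = -599)
Z*j(11) = -599*8 = -4792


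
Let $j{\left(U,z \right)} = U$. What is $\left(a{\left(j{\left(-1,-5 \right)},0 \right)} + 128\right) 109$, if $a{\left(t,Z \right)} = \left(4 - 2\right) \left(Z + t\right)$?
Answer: $13734$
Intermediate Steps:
$a{\left(t,Z \right)} = 2 Z + 2 t$ ($a{\left(t,Z \right)} = 2 \left(Z + t\right) = 2 Z + 2 t$)
$\left(a{\left(j{\left(-1,-5 \right)},0 \right)} + 128\right) 109 = \left(\left(2 \cdot 0 + 2 \left(-1\right)\right) + 128\right) 109 = \left(\left(0 - 2\right) + 128\right) 109 = \left(-2 + 128\right) 109 = 126 \cdot 109 = 13734$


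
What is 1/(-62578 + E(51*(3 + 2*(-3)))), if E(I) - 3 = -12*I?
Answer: -1/60739 ≈ -1.6464e-5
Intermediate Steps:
E(I) = 3 - 12*I
1/(-62578 + E(51*(3 + 2*(-3)))) = 1/(-62578 + (3 - 612*(3 + 2*(-3)))) = 1/(-62578 + (3 - 612*(3 - 6))) = 1/(-62578 + (3 - 612*(-3))) = 1/(-62578 + (3 - 12*(-153))) = 1/(-62578 + (3 + 1836)) = 1/(-62578 + 1839) = 1/(-60739) = -1/60739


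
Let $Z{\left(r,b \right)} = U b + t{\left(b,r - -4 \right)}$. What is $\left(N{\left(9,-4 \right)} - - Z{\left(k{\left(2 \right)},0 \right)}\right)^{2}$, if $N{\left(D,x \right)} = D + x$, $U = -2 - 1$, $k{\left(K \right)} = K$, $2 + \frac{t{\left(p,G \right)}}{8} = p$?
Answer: $121$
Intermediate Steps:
$t{\left(p,G \right)} = -16 + 8 p$
$U = -3$
$Z{\left(r,b \right)} = -16 + 5 b$ ($Z{\left(r,b \right)} = - 3 b + \left(-16 + 8 b\right) = -16 + 5 b$)
$\left(N{\left(9,-4 \right)} - - Z{\left(k{\left(2 \right)},0 \right)}\right)^{2} = \left(\left(9 - 4\right) + \left(\left(-6\right) 0 + \left(-16 + 5 \cdot 0\right)\right)\right)^{2} = \left(5 + \left(0 + \left(-16 + 0\right)\right)\right)^{2} = \left(5 + \left(0 - 16\right)\right)^{2} = \left(5 - 16\right)^{2} = \left(-11\right)^{2} = 121$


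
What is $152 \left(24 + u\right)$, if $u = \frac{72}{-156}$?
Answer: $\frac{46512}{13} \approx 3577.8$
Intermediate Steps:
$u = - \frac{6}{13}$ ($u = 72 \left(- \frac{1}{156}\right) = - \frac{6}{13} \approx -0.46154$)
$152 \left(24 + u\right) = 152 \left(24 - \frac{6}{13}\right) = 152 \cdot \frac{306}{13} = \frac{46512}{13}$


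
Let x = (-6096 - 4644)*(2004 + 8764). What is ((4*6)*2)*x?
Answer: -5551119360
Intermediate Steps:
x = -115648320 (x = -10740*10768 = -115648320)
((4*6)*2)*x = ((4*6)*2)*(-115648320) = (24*2)*(-115648320) = 48*(-115648320) = -5551119360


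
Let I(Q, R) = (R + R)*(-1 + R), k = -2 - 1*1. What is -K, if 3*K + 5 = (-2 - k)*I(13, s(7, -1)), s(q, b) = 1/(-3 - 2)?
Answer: 113/75 ≈ 1.5067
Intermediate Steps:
s(q, b) = -1/5 (s(q, b) = 1/(-5) = -1/5)
k = -3 (k = -2 - 1 = -3)
I(Q, R) = 2*R*(-1 + R) (I(Q, R) = (2*R)*(-1 + R) = 2*R*(-1 + R))
K = -113/75 (K = -5/3 + ((-2 - 1*(-3))*(2*(-1/5)*(-1 - 1/5)))/3 = -5/3 + ((-2 + 3)*(2*(-1/5)*(-6/5)))/3 = -5/3 + (1*(12/25))/3 = -5/3 + (1/3)*(12/25) = -5/3 + 4/25 = -113/75 ≈ -1.5067)
-K = -1*(-113/75) = 113/75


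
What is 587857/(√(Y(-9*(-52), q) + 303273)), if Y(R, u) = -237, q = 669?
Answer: 587857*√75759/151518 ≈ 1067.9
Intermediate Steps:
587857/(√(Y(-9*(-52), q) + 303273)) = 587857/(√(-237 + 303273)) = 587857/(√303036) = 587857/((2*√75759)) = 587857*(√75759/151518) = 587857*√75759/151518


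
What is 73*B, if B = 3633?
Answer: 265209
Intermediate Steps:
73*B = 73*3633 = 265209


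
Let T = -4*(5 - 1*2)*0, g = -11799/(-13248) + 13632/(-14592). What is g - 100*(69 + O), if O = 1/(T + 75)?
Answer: -25176223/3648 ≈ -6901.4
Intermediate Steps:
g = -53/1216 (g = -11799*(-1/13248) + 13632*(-1/14592) = 57/64 - 71/76 = -53/1216 ≈ -0.043586)
T = 0 (T = -4*(5 - 2)*0 = -4*3*0 = -12*0 = 0)
O = 1/75 (O = 1/(0 + 75) = 1/75 ≈ 0.013333)
g - 100*(69 + O) = -53/1216 - 100*(69 + 1/75) = -53/1216 - 100*5176/75 = -53/1216 - 1*20704/3 = -53/1216 - 20704/3 = -25176223/3648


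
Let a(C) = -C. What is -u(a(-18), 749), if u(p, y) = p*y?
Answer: -13482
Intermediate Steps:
-u(a(-18), 749) = -(-1*(-18))*749 = -18*749 = -1*13482 = -13482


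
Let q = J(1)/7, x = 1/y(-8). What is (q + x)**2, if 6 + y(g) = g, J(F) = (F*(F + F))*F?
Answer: 9/196 ≈ 0.045918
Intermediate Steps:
J(F) = 2*F**3 (J(F) = (F*(2*F))*F = (2*F**2)*F = 2*F**3)
y(g) = -6 + g
x = -1/14 (x = 1/(-6 - 8) = 1/(-14) = -1/14 ≈ -0.071429)
q = 2/7 (q = (2*1**3)/7 = (2*1)/7 = (1/7)*2 = 2/7 ≈ 0.28571)
(q + x)**2 = (2/7 - 1/14)**2 = (3/14)**2 = 9/196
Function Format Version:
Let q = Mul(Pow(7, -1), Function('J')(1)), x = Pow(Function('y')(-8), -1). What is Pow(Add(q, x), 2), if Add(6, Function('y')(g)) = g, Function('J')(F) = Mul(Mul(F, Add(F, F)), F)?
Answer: Rational(9, 196) ≈ 0.045918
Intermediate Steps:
Function('J')(F) = Mul(2, Pow(F, 3)) (Function('J')(F) = Mul(Mul(F, Mul(2, F)), F) = Mul(Mul(2, Pow(F, 2)), F) = Mul(2, Pow(F, 3)))
Function('y')(g) = Add(-6, g)
x = Rational(-1, 14) (x = Pow(Add(-6, -8), -1) = Pow(-14, -1) = Rational(-1, 14) ≈ -0.071429)
q = Rational(2, 7) (q = Mul(Pow(7, -1), Mul(2, Pow(1, 3))) = Mul(Rational(1, 7), Mul(2, 1)) = Mul(Rational(1, 7), 2) = Rational(2, 7) ≈ 0.28571)
Pow(Add(q, x), 2) = Pow(Add(Rational(2, 7), Rational(-1, 14)), 2) = Pow(Rational(3, 14), 2) = Rational(9, 196)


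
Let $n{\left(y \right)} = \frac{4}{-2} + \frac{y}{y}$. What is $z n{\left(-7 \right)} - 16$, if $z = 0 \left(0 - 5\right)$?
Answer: $-16$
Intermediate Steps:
$z = 0$ ($z = 0 \left(-5\right) = 0$)
$n{\left(y \right)} = -1$ ($n{\left(y \right)} = 4 \left(- \frac{1}{2}\right) + 1 = -2 + 1 = -1$)
$z n{\left(-7 \right)} - 16 = 0 \left(-1\right) - 16 = 0 - 16 = -16$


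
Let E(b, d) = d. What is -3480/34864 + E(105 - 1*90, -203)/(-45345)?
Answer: -18840401/197613510 ≈ -0.095340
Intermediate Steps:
-3480/34864 + E(105 - 1*90, -203)/(-45345) = -3480/34864 - 203/(-45345) = -3480*1/34864 - 203*(-1/45345) = -435/4358 + 203/45345 = -18840401/197613510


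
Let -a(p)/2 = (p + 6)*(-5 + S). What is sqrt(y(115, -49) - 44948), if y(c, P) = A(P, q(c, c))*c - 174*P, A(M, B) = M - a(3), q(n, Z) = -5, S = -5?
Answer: 3*I*sqrt(6973) ≈ 250.51*I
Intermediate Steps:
a(p) = 120 + 20*p (a(p) = -2*(p + 6)*(-5 - 5) = -2*(6 + p)*(-10) = -2*(-60 - 10*p) = 120 + 20*p)
A(M, B) = -180 + M (A(M, B) = M - (120 + 20*3) = M - (120 + 60) = M - 1*180 = M - 180 = -180 + M)
y(c, P) = -174*P + c*(-180 + P) (y(c, P) = (-180 + P)*c - 174*P = c*(-180 + P) - 174*P = -174*P + c*(-180 + P))
sqrt(y(115, -49) - 44948) = sqrt((-174*(-49) + 115*(-180 - 49)) - 44948) = sqrt((8526 + 115*(-229)) - 44948) = sqrt((8526 - 26335) - 44948) = sqrt(-17809 - 44948) = sqrt(-62757) = 3*I*sqrt(6973)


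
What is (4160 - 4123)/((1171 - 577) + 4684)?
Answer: 37/5278 ≈ 0.0070102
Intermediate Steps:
(4160 - 4123)/((1171 - 577) + 4684) = 37/(594 + 4684) = 37/5278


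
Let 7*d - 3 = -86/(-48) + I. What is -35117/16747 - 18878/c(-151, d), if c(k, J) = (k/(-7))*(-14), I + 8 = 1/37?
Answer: 152772266/2528797 ≈ 60.413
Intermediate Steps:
I = -295/37 (I = -8 + 1/37 = -295/37 ≈ -7.9730)
d = -2825/6216 (d = 3/7 + (-86/(-48) - 295/37)/7 = 3/7 + (-86*(-1/48) - 295/37)/7 = 3/7 + (43/24 - 295/37)/7 = 3/7 + (⅐)*(-5489/888) = 3/7 - 5489/6216 = -2825/6216 ≈ -0.45447)
c(k, J) = 2*k (c(k, J) = (k*(-⅐))*(-14) = -k/7*(-14) = 2*k)
-35117/16747 - 18878/c(-151, d) = -35117/16747 - 18878/(2*(-151)) = -35117*1/16747 - 18878/(-302) = -35117/16747 - 18878*(-1/302) = -35117/16747 + 9439/151 = 152772266/2528797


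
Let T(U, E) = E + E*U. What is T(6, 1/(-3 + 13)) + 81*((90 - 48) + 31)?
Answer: 59137/10 ≈ 5913.7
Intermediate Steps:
T(6, 1/(-3 + 13)) + 81*((90 - 48) + 31) = (1 + 6)/(-3 + 13) + 81*((90 - 48) + 31) = 7/10 + 81*(42 + 31) = (⅒)*7 + 81*73 = 7/10 + 5913 = 59137/10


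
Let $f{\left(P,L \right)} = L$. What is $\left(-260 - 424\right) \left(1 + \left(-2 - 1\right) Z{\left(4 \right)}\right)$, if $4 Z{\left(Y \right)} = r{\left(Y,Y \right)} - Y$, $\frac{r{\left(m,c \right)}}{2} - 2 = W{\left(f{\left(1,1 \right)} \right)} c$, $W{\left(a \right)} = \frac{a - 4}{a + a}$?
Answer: $-6840$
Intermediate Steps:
$W{\left(a \right)} = \frac{-4 + a}{2 a}$
$r{\left(m,c \right)} = 4 - 3 c$ ($r{\left(m,c \right)} = 4 + 2 \frac{-4 + 1}{2 \cdot 1} c = 4 + 2 \cdot \frac{1}{2} \cdot 1 \left(-3\right) c = 4 + 2 \left(- \frac{3 c}{2}\right) = 4 - 3 c$)
$Z{\left(Y \right)} = 1 - Y$ ($Z{\left(Y \right)} = \frac{\left(4 - 3 Y\right) - Y}{4} = \frac{4 - 4 Y}{4} = 1 - Y$)
$\left(-260 - 424\right) \left(1 + \left(-2 - 1\right) Z{\left(4 \right)}\right) = \left(-260 - 424\right) \left(1 + \left(-2 - 1\right) \left(1 - 4\right)\right) = - 684 \left(1 + \left(-2 - 1\right) \left(1 - 4\right)\right) = - 684 \left(1 - -9\right) = - 684 \left(1 + 9\right) = \left(-684\right) 10 = -6840$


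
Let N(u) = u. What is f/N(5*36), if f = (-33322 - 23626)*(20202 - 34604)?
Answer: 205041274/45 ≈ 4.5565e+6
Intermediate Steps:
f = 820165096 (f = -56948*(-14402) = 820165096)
f/N(5*36) = 820165096/((5*36)) = 820165096/180 = 820165096*(1/180) = 205041274/45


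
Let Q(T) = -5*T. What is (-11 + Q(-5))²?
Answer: 196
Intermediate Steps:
(-11 + Q(-5))² = (-11 - 5*(-5))² = (-11 + 25)² = 14² = 196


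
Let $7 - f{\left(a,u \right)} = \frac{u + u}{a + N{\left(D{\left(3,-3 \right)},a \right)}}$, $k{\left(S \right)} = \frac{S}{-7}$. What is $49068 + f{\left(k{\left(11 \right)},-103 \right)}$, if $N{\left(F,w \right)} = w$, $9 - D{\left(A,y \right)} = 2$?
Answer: $\frac{539104}{11} \approx 49009.0$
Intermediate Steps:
$D{\left(A,y \right)} = 7$ ($D{\left(A,y \right)} = 9 - 2 = 7$)
$k{\left(S \right)} = - \frac{S}{7}$ ($k{\left(S \right)} = S \left(- \frac{1}{7}\right) = - \frac{S}{7}$)
$f{\left(a,u \right)} = 7 - \frac{u}{a}$ ($f{\left(a,u \right)} = 7 - \frac{u + u}{a + a} = 7 - \frac{2 u}{2 a} = 7 - 2 u \frac{1}{2 a} = 7 - \frac{u}{a}$)
$49068 + f{\left(k{\left(11 \right)},-103 \right)} = 49068 + \left(7 - - \frac{103}{\left(- \frac{1}{7}\right) 11}\right) = 49068 + \left(7 - - \frac{103}{- \frac{11}{7}}\right) = 49068 + \left(7 - \left(-103\right) \left(- \frac{7}{11}\right)\right) = 49068 + \left(7 - \frac{721}{11}\right) = 49068 - \frac{644}{11} = \frac{539104}{11}$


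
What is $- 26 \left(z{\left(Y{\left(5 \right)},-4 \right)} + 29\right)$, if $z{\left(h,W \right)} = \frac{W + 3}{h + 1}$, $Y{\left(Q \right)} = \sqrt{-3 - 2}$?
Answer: $\frac{26 \left(- 29 \sqrt{5} + 28 i\right)}{\sqrt{5} - i} \approx -749.67 - 9.6896 i$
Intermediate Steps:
$Y{\left(Q \right)} = i \sqrt{5}$ ($Y{\left(Q \right)} = \sqrt{-5} = i \sqrt{5}$)
$z{\left(h,W \right)} = \frac{3 + W}{1 + h}$
$- 26 \left(z{\left(Y{\left(5 \right)},-4 \right)} + 29\right) = - 26 \left(\frac{3 - 4}{1 + i \sqrt{5}} + 29\right) = - 26 \left(\frac{1}{1 + i \sqrt{5}} \left(-1\right) + 29\right) = - 26 \left(- \frac{1}{1 + i \sqrt{5}} + 29\right) = - 26 \left(29 - \frac{1}{1 + i \sqrt{5}}\right) = -754 + \frac{26}{1 + i \sqrt{5}}$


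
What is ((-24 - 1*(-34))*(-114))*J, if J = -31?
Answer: 35340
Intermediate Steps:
((-24 - 1*(-34))*(-114))*J = ((-24 - 1*(-34))*(-114))*(-31) = ((-24 + 34)*(-114))*(-31) = (10*(-114))*(-31) = -1140*(-31) = 35340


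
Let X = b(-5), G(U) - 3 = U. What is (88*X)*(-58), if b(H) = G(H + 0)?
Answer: 10208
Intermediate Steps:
G(U) = 3 + U
b(H) = 3 + H (b(H) = 3 + (H + 0) = 3 + H)
X = -2 (X = 3 - 5 = -2)
(88*X)*(-58) = (88*(-2))*(-58) = -176*(-58) = 10208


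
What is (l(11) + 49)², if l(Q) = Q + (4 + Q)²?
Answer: 81225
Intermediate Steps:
(l(11) + 49)² = ((11 + (4 + 11)²) + 49)² = ((11 + 15²) + 49)² = ((11 + 225) + 49)² = (236 + 49)² = 285² = 81225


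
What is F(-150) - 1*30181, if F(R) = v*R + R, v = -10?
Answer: -28831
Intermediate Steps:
F(R) = -9*R (F(R) = -10*R + R = -9*R)
F(-150) - 1*30181 = -9*(-150) - 1*30181 = 1350 - 30181 = -28831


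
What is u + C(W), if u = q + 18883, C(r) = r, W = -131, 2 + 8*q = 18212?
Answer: 84113/4 ≈ 21028.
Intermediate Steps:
q = 9105/4 (q = -¼ + (⅛)*18212 = -¼ + 4553/2 = 9105/4 ≈ 2276.3)
u = 84637/4 (u = 9105/4 + 18883 = 84637/4 ≈ 21159.)
u + C(W) = 84637/4 - 131 = 84113/4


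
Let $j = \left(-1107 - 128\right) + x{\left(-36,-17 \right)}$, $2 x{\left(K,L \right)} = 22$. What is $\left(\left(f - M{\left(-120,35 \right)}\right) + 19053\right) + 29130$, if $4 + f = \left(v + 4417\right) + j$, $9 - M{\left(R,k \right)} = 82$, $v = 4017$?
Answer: $55462$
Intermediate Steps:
$M{\left(R,k \right)} = -73$ ($M{\left(R,k \right)} = 9 - 82 = -73$)
$x{\left(K,L \right)} = 11$ ($x{\left(K,L \right)} = \frac{1}{2} \cdot 22 = 11$)
$j = -1224$ ($j = \left(-1107 - 128\right) + 11 = -1235 + 11 = -1224$)
$f = 7206$ ($f = -4 + \left(\left(4017 + 4417\right) - 1224\right) = -4 + \left(8434 - 1224\right) = -4 + 7210 = 7206$)
$\left(\left(f - M{\left(-120,35 \right)}\right) + 19053\right) + 29130 = \left(\left(7206 - -73\right) + 19053\right) + 29130 = \left(\left(7206 + 73\right) + 19053\right) + 29130 = \left(7279 + 19053\right) + 29130 = 26332 + 29130 = 55462$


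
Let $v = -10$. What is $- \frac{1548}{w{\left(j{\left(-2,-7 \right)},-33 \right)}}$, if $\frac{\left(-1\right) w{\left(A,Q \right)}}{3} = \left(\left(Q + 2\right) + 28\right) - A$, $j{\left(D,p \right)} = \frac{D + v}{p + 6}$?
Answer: $- \frac{172}{5} \approx -34.4$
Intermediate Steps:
$j{\left(D,p \right)} = \frac{-10 + D}{6 + p}$ ($j{\left(D,p \right)} = \frac{D - 10}{p + 6} = \frac{-10 + D}{6 + p}$)
$w{\left(A,Q \right)} = -90 - 3 Q + 3 A$ ($w{\left(A,Q \right)} = - 3 \left(\left(\left(Q + 2\right) + 28\right) - A\right) = - 3 \left(\left(\left(2 + Q\right) + 28\right) - A\right) = - 3 \left(\left(30 + Q\right) - A\right) = - 3 \left(30 + Q - A\right) = -90 - 3 Q + 3 A$)
$- \frac{1548}{w{\left(j{\left(-2,-7 \right)},-33 \right)}} = - \frac{1548}{-90 - -99 + 3 \frac{-10 - 2}{6 - 7}} = - \frac{1548}{-90 + 99 + 3 \frac{1}{-1} \left(-12\right)} = - \frac{1548}{-90 + 99 + 3 \left(\left(-1\right) \left(-12\right)\right)} = - \frac{1548}{-90 + 99 + 3 \cdot 12} = - \frac{1548}{-90 + 99 + 36} = - \frac{1548}{45} = \left(-1548\right) \frac{1}{45} = - \frac{172}{5}$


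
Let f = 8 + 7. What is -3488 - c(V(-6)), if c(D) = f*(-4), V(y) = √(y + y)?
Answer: -3428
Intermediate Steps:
V(y) = √2*√y (V(y) = √(2*y) = √2*√y)
f = 15
c(D) = -60 (c(D) = 15*(-4) = -60)
-3488 - c(V(-6)) = -3488 - 1*(-60) = -3488 + 60 = -3428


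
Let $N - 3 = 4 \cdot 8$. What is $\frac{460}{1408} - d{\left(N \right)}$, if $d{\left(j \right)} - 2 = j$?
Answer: $- \frac{12909}{352} \approx -36.673$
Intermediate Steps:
$N = 35$ ($N = 3 + 4 \cdot 8 = 3 + 32 = 35$)
$d{\left(j \right)} = 2 + j$
$\frac{460}{1408} - d{\left(N \right)} = \frac{460}{1408} - \left(2 + 35\right) = 460 \cdot \frac{1}{1408} - 37 = \frac{115}{352} - 37 = - \frac{12909}{352}$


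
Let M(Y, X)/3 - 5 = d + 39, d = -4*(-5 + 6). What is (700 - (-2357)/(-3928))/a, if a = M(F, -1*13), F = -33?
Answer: 2747243/471360 ≈ 5.8283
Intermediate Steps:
d = -4 (d = -4*1 = -4)
M(Y, X) = 120 (M(Y, X) = 15 + 3*(-4 + 39) = 15 + 3*35 = 15 + 105 = 120)
a = 120
(700 - (-2357)/(-3928))/a = (700 - (-2357)/(-3928))/120 = (700 - (-2357)*(-1)/3928)*(1/120) = (700 - 1*2357/3928)*(1/120) = (700 - 2357/3928)*(1/120) = (2747243/3928)*(1/120) = 2747243/471360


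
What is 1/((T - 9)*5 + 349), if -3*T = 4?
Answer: 3/892 ≈ 0.0033632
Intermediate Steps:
T = -4/3 (T = -⅓*4 = -4/3 ≈ -1.3333)
1/((T - 9)*5 + 349) = 1/((-4/3 - 9)*5 + 349) = 1/(-31/3*5 + 349) = 1/(-155/3 + 349) = 1/(892/3) = 3/892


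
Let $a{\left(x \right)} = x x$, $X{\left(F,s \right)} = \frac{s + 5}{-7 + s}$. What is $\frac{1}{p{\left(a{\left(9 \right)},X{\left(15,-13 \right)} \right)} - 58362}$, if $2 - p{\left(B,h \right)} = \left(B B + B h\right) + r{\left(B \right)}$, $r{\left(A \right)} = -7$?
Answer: $- \frac{5}{324732} \approx -1.5397 \cdot 10^{-5}$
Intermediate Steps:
$X{\left(F,s \right)} = \frac{5 + s}{-7 + s}$
$a{\left(x \right)} = x^{2}$
$p{\left(B,h \right)} = 9 - B^{2} - B h$ ($p{\left(B,h \right)} = 2 - \left(\left(B B + B h\right) - 7\right) = 2 - \left(\left(B^{2} + B h\right) - 7\right) = 2 - \left(-7 + B^{2} + B h\right) = 9 - B^{2} - B h$)
$\frac{1}{p{\left(a{\left(9 \right)},X{\left(15,-13 \right)} \right)} - 58362} = \frac{1}{\left(9 - \left(9^{2}\right)^{2} - 9^{2} \frac{5 - 13}{-7 - 13}\right) - 58362} = \frac{1}{\left(9 - 81^{2} - 81 \frac{1}{-20} \left(-8\right)\right) - 58362} = \frac{1}{\left(9 - 6561 - 81 \left(\left(- \frac{1}{20}\right) \left(-8\right)\right)\right) - 58362} = \frac{1}{\left(9 - 6561 - 81 \cdot \frac{2}{5}\right) - 58362} = \frac{1}{\left(9 - 6561 - \frac{162}{5}\right) - 58362} = \frac{1}{- \frac{32922}{5} - 58362} = \frac{1}{- \frac{324732}{5}} = - \frac{5}{324732}$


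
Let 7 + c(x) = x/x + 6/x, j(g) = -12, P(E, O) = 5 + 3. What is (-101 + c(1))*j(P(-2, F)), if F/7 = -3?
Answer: 1212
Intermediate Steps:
F = -21 (F = 7*(-3) = -21)
P(E, O) = 8
c(x) = -6 + 6/x (c(x) = -7 + (x/x + 6/x) = -7 + (1 + 6/x) = -6 + 6/x)
(-101 + c(1))*j(P(-2, F)) = (-101 + (-6 + 6/1))*(-12) = (-101 + (-6 + 6*1))*(-12) = (-101 + (-6 + 6))*(-12) = (-101 + 0)*(-12) = -101*(-12) = 1212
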